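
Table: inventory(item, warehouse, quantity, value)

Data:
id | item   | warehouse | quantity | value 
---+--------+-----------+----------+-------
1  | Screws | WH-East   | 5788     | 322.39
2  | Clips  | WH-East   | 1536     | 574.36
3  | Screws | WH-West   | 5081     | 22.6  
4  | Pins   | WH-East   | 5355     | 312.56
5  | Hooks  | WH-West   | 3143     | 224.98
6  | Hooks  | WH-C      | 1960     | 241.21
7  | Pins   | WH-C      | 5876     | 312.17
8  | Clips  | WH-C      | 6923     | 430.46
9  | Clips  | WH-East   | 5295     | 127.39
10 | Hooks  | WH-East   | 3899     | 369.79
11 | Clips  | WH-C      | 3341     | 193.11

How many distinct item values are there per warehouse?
SELECT warehouse, COUNT(DISTINCT item)
FROM inventory
GROUP BY warehouse

Result:
  WH-C: 3 distinct
  WH-East: 4 distinct
  WH-West: 2 distinct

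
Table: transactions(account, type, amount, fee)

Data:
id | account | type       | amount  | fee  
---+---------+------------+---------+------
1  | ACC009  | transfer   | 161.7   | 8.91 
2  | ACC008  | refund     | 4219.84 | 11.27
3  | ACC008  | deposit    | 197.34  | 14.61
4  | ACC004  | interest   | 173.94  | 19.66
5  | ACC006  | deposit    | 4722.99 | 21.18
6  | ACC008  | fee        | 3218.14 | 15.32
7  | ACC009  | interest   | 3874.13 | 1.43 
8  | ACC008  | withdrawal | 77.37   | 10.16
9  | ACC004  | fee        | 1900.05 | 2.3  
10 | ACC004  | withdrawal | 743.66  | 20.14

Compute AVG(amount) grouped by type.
SELECT type, AVG(amount) as result
FROM transactions
GROUP BY type

Result:
  deposit: 2460.17
  fee: 2559.10
  interest: 2024.04
  refund: 4219.84
  transfer: 161.70
  withdrawal: 410.52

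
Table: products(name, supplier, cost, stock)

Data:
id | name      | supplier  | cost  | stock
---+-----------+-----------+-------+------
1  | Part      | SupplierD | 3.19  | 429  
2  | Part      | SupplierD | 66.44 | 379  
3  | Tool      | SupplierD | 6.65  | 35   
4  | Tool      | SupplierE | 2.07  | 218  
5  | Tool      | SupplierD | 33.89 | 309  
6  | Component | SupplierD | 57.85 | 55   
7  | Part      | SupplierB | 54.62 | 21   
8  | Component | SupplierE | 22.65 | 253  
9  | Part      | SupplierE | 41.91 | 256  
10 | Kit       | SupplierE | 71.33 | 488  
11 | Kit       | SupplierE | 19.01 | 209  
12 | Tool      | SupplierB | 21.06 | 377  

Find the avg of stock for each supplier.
SELECT supplier, AVG(stock) as result
FROM products
GROUP BY supplier

Result:
  SupplierB: 199.00
  SupplierD: 241.40
  SupplierE: 284.80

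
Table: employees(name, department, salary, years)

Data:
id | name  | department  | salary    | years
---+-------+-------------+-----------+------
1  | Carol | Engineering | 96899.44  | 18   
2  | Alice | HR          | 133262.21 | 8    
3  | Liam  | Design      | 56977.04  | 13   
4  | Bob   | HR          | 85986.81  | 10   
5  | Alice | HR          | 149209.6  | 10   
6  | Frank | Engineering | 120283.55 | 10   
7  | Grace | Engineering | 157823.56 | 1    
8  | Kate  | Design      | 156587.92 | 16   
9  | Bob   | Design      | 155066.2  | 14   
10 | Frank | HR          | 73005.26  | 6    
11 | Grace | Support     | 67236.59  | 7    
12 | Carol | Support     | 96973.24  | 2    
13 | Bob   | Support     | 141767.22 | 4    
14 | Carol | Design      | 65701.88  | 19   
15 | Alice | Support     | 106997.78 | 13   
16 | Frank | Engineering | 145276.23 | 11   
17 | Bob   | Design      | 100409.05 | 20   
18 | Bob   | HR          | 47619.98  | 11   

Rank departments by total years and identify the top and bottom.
SELECT department, SUM(years)
FROM employees
GROUP BY department
ORDER BY SUM(years)

All groups:
  Support: 26
  Engineering: 40
  HR: 45
  Design: 82

Highest: Design (82)
Lowest: Support (26)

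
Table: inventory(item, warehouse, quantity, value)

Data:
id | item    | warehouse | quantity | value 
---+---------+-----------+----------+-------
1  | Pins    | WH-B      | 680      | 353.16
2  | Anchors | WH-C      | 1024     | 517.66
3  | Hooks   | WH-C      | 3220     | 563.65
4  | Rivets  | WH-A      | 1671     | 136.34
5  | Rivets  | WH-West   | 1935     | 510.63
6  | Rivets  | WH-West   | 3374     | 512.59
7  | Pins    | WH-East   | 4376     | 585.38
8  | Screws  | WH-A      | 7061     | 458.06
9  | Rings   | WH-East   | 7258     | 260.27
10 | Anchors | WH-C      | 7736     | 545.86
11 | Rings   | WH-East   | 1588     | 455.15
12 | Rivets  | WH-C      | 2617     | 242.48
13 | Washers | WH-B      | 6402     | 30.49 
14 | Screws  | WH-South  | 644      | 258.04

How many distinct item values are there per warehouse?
SELECT warehouse, COUNT(DISTINCT item)
FROM inventory
GROUP BY warehouse

Result:
  WH-A: 2 distinct
  WH-B: 2 distinct
  WH-C: 3 distinct
  WH-East: 2 distinct
  WH-South: 1 distinct
  WH-West: 1 distinct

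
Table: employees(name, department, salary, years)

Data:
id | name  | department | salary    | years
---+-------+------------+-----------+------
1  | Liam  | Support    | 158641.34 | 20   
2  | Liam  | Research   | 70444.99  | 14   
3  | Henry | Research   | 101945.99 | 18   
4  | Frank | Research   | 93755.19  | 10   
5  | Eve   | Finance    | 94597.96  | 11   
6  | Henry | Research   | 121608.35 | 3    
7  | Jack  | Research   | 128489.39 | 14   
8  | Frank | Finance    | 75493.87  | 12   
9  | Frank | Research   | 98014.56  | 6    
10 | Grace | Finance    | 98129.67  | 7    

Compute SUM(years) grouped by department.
SELECT department, SUM(years) as result
FROM employees
GROUP BY department

Result:
  Finance: 30
  Research: 65
  Support: 20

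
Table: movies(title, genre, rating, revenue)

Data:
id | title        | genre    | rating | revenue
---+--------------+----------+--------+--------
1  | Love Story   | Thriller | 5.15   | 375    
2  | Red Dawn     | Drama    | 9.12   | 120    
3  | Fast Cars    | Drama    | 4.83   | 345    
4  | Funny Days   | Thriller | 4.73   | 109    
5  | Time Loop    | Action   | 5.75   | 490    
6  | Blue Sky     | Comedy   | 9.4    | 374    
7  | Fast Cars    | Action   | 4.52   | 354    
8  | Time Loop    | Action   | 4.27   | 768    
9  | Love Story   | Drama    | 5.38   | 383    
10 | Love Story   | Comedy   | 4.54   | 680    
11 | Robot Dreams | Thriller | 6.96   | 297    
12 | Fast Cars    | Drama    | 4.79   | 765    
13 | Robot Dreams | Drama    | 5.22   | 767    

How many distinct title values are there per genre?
SELECT genre, COUNT(DISTINCT title)
FROM movies
GROUP BY genre

Result:
  Action: 2 distinct
  Comedy: 2 distinct
  Drama: 4 distinct
  Thriller: 3 distinct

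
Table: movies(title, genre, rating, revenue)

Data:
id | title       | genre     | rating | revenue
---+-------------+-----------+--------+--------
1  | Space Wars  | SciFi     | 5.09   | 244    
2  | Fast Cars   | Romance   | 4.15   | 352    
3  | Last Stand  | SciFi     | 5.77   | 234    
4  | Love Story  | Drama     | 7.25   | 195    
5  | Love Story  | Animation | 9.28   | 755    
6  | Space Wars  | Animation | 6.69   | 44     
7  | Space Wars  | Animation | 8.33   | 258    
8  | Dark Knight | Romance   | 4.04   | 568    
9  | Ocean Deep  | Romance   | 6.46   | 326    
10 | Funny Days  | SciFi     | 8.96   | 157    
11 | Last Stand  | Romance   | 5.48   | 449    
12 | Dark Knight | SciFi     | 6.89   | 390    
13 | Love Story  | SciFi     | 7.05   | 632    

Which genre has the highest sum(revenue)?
SELECT genre, SUM(revenue) as val
FROM movies
GROUP BY genre
ORDER BY val DESC
LIMIT 1

Result: Romance with sum(revenue) = 1695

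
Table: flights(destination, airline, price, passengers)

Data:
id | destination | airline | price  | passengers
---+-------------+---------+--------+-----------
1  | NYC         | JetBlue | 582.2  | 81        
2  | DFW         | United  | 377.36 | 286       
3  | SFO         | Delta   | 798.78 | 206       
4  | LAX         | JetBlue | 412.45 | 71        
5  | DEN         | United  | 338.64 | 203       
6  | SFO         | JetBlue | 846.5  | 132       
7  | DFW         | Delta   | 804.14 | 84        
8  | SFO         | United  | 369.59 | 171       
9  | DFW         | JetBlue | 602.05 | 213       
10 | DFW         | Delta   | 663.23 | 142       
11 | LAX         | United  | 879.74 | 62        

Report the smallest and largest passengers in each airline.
SELECT airline, MIN(passengers), MAX(passengers)
FROM flights
GROUP BY airline

Result:
  Delta: min=84, max=206
  JetBlue: min=71, max=213
  United: min=62, max=286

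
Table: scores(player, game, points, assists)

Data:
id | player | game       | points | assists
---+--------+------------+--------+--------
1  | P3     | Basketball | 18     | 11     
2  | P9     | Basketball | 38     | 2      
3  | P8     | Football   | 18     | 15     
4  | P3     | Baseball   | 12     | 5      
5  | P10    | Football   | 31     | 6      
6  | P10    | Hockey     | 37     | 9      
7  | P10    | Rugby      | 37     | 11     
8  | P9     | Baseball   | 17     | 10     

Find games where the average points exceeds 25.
SELECT game, AVG(points)
FROM scores
GROUP BY game
HAVING AVG(points) > 25

Result:
  Basketball: avg=28.00
  Hockey: avg=37.00
  Rugby: avg=37.00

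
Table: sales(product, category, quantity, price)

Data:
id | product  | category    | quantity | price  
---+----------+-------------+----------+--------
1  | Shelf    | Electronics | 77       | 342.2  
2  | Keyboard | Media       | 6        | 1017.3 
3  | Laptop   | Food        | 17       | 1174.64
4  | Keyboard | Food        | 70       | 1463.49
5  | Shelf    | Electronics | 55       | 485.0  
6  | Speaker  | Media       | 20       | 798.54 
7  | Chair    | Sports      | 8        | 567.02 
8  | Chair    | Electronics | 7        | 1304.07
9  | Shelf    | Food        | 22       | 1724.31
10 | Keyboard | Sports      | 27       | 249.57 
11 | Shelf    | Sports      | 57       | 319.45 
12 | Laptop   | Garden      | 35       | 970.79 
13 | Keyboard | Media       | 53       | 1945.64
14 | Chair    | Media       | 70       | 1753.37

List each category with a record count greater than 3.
SELECT category, COUNT(*) as cnt
FROM sales
GROUP BY category
HAVING COUNT(*) > 3

Result:
  Media: 4

Note: HAVING filters groups after aggregation, WHERE filters rows before.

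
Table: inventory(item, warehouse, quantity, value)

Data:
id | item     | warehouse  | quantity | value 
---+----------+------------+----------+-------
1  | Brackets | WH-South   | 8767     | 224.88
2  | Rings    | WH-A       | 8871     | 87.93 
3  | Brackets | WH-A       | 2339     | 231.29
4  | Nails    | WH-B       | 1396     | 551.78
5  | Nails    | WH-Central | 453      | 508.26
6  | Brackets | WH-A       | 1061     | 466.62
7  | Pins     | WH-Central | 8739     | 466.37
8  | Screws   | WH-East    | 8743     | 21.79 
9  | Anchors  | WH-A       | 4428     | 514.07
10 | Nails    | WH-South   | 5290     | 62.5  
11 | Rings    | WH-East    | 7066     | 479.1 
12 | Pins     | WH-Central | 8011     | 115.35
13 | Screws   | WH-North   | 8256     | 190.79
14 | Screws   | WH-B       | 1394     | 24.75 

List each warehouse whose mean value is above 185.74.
SELECT warehouse, AVG(value)
FROM inventory
GROUP BY warehouse
HAVING AVG(value) > 185.74

Result:
  WH-A: avg=324.98
  WH-B: avg=288.27
  WH-Central: avg=363.33
  WH-East: avg=250.45
  WH-North: avg=190.79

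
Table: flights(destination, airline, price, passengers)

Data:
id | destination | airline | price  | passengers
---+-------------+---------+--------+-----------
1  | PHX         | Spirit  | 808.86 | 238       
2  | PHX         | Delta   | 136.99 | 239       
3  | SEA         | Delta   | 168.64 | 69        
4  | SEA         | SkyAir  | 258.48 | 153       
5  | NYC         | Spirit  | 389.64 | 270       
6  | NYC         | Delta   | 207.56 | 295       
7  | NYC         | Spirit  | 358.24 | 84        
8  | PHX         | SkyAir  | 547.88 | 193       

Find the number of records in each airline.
SELECT airline, COUNT(*) as count
FROM flights
GROUP BY airline

Result:
  Delta: 3
  SkyAir: 2
  Spirit: 3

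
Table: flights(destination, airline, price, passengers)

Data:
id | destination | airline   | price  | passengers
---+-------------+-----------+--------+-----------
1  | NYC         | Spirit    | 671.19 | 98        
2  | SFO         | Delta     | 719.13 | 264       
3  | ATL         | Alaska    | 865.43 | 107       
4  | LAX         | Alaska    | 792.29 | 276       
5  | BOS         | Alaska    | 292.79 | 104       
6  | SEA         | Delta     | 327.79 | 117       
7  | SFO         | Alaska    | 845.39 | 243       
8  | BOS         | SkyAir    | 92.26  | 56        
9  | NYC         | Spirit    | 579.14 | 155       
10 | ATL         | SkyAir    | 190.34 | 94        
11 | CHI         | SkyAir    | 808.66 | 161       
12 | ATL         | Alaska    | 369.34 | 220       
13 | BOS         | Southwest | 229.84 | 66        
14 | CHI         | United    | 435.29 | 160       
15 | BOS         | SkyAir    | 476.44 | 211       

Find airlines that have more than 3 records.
SELECT airline, COUNT(*) as cnt
FROM flights
GROUP BY airline
HAVING COUNT(*) > 3

Result:
  Alaska: 5
  SkyAir: 4

Note: HAVING filters groups after aggregation, WHERE filters rows before.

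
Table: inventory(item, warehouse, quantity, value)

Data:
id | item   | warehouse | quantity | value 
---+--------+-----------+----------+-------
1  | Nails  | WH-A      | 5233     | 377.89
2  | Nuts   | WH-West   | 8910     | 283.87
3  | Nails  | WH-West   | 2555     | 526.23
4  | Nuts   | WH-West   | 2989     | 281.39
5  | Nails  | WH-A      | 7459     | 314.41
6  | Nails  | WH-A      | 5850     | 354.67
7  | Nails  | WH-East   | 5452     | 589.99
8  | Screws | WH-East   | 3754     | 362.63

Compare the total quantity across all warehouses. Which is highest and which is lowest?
SELECT warehouse, SUM(quantity)
FROM inventory
GROUP BY warehouse
ORDER BY SUM(quantity)

All groups:
  WH-East: 9206
  WH-West: 14454
  WH-A: 18542

Highest: WH-A (18542)
Lowest: WH-East (9206)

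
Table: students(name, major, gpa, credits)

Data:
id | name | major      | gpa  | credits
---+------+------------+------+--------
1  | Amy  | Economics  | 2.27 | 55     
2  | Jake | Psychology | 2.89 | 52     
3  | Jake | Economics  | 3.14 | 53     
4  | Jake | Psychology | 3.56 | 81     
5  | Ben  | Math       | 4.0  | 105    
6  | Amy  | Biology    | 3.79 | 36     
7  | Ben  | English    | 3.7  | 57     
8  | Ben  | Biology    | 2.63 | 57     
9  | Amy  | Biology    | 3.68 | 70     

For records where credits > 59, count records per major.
SELECT major, COUNT(*)
FROM students
WHERE credits > 59
GROUP BY major

Note: WHERE filters rows before grouping.

Result:
  Biology: 1
  Math: 1
  Psychology: 1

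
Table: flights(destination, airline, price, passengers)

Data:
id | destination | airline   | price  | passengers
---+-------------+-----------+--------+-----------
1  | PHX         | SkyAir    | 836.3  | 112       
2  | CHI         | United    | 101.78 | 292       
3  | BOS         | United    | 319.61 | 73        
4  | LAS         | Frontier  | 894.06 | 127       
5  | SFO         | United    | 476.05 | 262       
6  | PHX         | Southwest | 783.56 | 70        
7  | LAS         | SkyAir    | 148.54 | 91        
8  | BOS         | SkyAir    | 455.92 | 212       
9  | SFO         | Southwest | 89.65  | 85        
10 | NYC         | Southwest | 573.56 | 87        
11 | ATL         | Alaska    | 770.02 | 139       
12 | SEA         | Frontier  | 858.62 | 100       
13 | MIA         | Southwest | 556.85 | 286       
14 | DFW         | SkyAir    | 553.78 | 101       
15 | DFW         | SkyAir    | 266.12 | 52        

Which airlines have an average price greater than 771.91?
SELECT airline, AVG(price)
FROM flights
GROUP BY airline
HAVING AVG(price) > 771.91

Result:
  Frontier: avg=876.34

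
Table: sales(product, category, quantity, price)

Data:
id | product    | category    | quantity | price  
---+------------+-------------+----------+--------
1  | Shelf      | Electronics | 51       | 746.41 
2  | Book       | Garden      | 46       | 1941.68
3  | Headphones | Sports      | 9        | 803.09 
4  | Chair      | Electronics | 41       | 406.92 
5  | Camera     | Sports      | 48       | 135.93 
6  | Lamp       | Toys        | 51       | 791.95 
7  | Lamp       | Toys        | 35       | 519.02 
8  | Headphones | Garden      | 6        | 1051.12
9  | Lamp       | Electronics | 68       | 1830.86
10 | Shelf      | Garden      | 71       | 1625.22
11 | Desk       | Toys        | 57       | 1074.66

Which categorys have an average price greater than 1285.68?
SELECT category, AVG(price)
FROM sales
GROUP BY category
HAVING AVG(price) > 1285.68

Result:
  Garden: avg=1539.34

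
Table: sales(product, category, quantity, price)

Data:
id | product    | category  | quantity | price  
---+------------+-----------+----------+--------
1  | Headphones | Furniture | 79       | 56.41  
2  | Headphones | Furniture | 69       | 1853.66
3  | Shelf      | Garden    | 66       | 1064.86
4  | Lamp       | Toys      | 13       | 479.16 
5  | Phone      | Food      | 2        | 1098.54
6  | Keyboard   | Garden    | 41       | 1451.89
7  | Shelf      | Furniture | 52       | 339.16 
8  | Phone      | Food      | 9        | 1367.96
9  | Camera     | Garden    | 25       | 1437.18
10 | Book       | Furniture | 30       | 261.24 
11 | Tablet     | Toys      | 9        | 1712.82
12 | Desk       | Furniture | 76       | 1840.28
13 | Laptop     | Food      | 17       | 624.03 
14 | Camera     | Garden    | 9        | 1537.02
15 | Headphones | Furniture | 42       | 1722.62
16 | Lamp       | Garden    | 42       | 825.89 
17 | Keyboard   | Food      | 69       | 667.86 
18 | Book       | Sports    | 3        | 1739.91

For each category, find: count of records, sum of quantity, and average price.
SELECT category,
       COUNT(*) as cnt,
       SUM(quantity) as total_quantity,
       AVG(price) as avg_price
FROM sales
GROUP BY category

Result:
  Food: 4 records, 97 total quantity, 939.60 avg price
  Furniture: 6 records, 348 total quantity, 1012.23 avg price
  Garden: 5 records, 183 total quantity, 1263.37 avg price
  Sports: 1 records, 3 total quantity, 1739.91 avg price
  Toys: 2 records, 22 total quantity, 1095.99 avg price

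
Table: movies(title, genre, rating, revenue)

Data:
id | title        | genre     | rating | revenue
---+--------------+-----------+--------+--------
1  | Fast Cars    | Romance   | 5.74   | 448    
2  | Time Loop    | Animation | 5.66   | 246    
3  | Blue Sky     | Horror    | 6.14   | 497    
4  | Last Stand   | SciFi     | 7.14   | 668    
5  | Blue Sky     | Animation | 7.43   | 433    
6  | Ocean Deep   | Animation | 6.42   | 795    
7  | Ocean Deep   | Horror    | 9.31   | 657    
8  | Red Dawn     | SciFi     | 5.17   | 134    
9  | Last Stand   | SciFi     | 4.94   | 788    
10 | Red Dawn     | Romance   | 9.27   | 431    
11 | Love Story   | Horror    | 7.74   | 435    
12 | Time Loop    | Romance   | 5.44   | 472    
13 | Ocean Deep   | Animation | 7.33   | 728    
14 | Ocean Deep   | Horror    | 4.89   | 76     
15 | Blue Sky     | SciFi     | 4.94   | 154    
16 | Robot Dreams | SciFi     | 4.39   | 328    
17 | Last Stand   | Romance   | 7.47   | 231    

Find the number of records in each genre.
SELECT genre, COUNT(*) as count
FROM movies
GROUP BY genre

Result:
  Animation: 4
  Horror: 4
  Romance: 4
  SciFi: 5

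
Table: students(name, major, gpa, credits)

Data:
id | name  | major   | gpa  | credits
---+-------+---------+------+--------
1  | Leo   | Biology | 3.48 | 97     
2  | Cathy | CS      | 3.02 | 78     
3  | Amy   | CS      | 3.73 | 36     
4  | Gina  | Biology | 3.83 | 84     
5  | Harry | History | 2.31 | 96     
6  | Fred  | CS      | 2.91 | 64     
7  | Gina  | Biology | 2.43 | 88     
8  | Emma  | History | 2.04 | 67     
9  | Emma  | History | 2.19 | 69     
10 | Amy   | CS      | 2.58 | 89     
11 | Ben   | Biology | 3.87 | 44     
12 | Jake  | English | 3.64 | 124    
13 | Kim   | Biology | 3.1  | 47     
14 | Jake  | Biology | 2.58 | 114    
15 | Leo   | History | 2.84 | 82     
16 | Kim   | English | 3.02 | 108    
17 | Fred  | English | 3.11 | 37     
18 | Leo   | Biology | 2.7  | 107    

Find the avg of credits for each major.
SELECT major, AVG(credits) as result
FROM students
GROUP BY major

Result:
  Biology: 83.00
  CS: 66.75
  English: 89.67
  History: 78.50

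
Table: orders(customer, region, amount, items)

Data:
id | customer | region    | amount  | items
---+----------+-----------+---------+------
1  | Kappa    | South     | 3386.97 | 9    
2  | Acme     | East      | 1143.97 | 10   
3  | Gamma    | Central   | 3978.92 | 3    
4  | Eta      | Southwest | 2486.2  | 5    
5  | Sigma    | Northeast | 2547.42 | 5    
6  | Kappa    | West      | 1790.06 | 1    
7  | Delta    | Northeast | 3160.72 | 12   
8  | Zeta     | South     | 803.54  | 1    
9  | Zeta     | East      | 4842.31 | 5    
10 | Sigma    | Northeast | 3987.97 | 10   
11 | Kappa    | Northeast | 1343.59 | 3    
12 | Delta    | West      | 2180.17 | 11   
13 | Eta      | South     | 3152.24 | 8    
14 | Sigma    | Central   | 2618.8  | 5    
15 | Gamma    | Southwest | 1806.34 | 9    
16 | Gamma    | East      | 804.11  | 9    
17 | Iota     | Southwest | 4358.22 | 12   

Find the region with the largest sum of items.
SELECT region, SUM(items) as val
FROM orders
GROUP BY region
ORDER BY val DESC
LIMIT 1

Result: Northeast with sum(items) = 30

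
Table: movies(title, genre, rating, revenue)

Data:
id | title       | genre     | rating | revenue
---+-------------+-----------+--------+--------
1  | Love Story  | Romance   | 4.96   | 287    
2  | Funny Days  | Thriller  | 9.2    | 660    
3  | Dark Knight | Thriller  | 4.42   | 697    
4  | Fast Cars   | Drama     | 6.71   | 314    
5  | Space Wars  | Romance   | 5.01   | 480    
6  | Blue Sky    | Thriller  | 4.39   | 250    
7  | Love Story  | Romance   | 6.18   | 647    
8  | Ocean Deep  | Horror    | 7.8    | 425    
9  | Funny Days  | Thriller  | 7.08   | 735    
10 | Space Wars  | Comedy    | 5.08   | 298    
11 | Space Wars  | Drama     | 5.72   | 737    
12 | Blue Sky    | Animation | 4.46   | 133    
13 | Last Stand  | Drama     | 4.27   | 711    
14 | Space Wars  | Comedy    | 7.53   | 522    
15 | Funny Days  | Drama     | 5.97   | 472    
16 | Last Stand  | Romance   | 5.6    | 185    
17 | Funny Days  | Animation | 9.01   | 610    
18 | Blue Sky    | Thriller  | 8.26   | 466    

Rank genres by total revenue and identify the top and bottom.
SELECT genre, SUM(revenue)
FROM movies
GROUP BY genre
ORDER BY SUM(revenue)

All groups:
  Horror: 425
  Animation: 743
  Comedy: 820
  Romance: 1599
  Drama: 2234
  Thriller: 2808

Highest: Thriller (2808)
Lowest: Horror (425)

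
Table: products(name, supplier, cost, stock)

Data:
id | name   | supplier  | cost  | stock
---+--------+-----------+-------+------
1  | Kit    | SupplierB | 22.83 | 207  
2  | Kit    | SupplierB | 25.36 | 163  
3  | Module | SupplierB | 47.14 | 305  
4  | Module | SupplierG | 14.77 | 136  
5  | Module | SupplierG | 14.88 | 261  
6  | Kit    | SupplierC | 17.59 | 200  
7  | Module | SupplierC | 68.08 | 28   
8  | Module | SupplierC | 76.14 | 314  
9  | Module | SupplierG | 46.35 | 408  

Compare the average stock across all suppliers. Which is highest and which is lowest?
SELECT supplier, AVG(stock)
FROM products
GROUP BY supplier
ORDER BY AVG(stock)

All groups:
  SupplierC: 180.67
  SupplierB: 225.00
  SupplierG: 268.33

Highest: SupplierG (268.33)
Lowest: SupplierC (180.67)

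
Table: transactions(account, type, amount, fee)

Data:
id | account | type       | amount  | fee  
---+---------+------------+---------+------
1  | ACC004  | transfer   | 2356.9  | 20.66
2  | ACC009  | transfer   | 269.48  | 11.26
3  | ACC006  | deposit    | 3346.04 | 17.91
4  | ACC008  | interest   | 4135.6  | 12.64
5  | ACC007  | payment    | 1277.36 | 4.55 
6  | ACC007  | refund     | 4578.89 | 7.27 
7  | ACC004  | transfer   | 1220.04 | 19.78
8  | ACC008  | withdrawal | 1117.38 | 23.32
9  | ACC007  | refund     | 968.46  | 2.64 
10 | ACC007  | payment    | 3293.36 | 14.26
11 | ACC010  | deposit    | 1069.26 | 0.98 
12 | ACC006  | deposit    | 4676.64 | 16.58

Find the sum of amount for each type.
SELECT type, SUM(amount) as result
FROM transactions
GROUP BY type

Result:
  deposit: 9091.94
  interest: 4135.60
  payment: 4570.72
  refund: 5547.35
  transfer: 3846.42
  withdrawal: 1117.38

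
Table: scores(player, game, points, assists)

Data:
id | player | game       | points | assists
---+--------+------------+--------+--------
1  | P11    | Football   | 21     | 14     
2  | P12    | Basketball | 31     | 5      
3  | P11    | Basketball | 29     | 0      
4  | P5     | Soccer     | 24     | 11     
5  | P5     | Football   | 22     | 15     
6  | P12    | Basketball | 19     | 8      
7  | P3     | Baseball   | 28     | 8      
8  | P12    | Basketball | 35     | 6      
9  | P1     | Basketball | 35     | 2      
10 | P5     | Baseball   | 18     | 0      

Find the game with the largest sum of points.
SELECT game, SUM(points) as val
FROM scores
GROUP BY game
ORDER BY val DESC
LIMIT 1

Result: Basketball with sum(points) = 149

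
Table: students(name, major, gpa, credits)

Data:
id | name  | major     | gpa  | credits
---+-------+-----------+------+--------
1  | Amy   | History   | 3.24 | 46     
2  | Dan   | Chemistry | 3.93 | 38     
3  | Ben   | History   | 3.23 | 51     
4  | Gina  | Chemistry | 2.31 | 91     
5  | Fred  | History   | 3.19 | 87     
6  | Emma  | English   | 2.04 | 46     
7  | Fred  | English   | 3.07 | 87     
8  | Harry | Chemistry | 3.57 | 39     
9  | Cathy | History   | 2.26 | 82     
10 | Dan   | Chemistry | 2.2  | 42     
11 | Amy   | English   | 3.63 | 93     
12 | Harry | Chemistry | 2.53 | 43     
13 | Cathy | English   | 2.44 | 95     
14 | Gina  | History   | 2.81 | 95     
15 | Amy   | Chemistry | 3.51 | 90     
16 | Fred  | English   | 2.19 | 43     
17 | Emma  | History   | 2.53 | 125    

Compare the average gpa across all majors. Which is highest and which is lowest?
SELECT major, AVG(gpa)
FROM students
GROUP BY major
ORDER BY AVG(gpa)

All groups:
  English: 2.67
  History: 2.88
  Chemistry: 3.01

Highest: Chemistry (3.01)
Lowest: English (2.67)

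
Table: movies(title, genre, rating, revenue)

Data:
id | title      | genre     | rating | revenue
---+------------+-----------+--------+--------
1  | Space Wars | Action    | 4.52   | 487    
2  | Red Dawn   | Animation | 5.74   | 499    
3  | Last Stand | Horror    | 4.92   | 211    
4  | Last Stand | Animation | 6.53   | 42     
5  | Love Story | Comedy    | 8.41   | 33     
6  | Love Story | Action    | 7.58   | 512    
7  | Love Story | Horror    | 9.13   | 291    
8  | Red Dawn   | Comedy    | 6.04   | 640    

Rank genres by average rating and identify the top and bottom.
SELECT genre, AVG(rating)
FROM movies
GROUP BY genre
ORDER BY AVG(rating)

All groups:
  Action: 6.05
  Animation: 6.14
  Horror: 7.03
  Comedy: 7.23

Highest: Comedy (7.23)
Lowest: Action (6.05)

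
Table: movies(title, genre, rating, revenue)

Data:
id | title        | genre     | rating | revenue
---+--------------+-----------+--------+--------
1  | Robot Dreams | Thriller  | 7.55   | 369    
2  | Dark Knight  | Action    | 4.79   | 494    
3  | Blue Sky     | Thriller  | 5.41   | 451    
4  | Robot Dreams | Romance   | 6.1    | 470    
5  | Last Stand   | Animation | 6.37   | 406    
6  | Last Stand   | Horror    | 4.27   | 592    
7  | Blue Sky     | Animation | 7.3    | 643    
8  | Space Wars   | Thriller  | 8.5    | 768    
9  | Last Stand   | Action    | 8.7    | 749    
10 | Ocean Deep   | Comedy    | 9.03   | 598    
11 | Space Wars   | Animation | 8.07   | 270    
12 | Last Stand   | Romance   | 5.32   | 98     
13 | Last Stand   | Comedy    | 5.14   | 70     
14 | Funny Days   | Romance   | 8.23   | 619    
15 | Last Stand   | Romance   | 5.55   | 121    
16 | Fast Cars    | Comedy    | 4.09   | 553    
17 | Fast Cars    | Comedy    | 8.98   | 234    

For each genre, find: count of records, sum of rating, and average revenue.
SELECT genre,
       COUNT(*) as cnt,
       SUM(rating) as total_rating,
       AVG(revenue) as avg_revenue
FROM movies
GROUP BY genre

Result:
  Action: 2 records, 13.49 total rating, 621.50 avg revenue
  Animation: 3 records, 21.74 total rating, 439.67 avg revenue
  Comedy: 4 records, 27.24 total rating, 363.75 avg revenue
  Horror: 1 records, 4.27 total rating, 592.00 avg revenue
  Romance: 4 records, 25.20 total rating, 327.00 avg revenue
  Thriller: 3 records, 21.46 total rating, 529.33 avg revenue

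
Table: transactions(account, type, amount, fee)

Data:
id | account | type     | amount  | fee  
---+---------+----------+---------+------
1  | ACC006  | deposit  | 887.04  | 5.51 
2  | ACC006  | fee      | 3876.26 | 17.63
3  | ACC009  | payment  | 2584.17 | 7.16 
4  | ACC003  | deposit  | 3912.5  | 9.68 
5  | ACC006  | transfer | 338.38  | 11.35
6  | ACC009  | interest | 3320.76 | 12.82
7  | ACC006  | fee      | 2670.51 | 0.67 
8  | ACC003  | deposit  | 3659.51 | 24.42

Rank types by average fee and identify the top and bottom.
SELECT type, AVG(fee)
FROM transactions
GROUP BY type
ORDER BY AVG(fee)

All groups:
  payment: 7.16
  fee: 9.15
  transfer: 11.35
  interest: 12.82
  deposit: 13.20

Highest: deposit (13.20)
Lowest: payment (7.16)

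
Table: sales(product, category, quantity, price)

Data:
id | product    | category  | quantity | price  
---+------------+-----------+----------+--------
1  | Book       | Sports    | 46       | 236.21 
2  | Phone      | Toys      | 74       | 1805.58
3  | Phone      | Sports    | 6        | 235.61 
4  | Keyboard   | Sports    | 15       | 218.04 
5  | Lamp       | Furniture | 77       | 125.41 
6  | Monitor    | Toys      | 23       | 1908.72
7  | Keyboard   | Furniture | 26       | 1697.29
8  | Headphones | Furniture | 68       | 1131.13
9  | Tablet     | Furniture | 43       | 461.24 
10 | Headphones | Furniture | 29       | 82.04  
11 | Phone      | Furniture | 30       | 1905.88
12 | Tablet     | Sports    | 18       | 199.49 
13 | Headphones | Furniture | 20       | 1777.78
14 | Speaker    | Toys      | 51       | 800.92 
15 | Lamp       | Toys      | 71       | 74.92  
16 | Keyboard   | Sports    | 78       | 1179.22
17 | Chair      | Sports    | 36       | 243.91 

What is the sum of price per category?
SELECT category, SUM(price) as result
FROM sales
GROUP BY category

Result:
  Furniture: 7180.77
  Sports: 2312.48
  Toys: 4590.14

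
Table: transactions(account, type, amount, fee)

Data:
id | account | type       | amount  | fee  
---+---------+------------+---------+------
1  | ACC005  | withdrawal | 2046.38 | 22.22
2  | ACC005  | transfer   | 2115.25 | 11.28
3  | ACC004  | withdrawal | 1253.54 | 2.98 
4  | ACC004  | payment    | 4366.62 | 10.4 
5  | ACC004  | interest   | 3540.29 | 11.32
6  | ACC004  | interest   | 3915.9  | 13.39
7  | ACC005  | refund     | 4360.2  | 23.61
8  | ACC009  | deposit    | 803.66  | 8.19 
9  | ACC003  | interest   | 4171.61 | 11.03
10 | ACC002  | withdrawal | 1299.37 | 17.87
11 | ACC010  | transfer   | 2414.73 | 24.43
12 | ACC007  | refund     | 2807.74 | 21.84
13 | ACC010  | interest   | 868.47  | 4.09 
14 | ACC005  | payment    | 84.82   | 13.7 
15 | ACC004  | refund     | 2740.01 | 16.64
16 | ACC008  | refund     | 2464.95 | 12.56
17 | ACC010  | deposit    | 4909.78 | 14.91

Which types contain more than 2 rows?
SELECT type, COUNT(*) as cnt
FROM transactions
GROUP BY type
HAVING COUNT(*) > 2

Result:
  interest: 4
  refund: 4
  withdrawal: 3

Note: HAVING filters groups after aggregation, WHERE filters rows before.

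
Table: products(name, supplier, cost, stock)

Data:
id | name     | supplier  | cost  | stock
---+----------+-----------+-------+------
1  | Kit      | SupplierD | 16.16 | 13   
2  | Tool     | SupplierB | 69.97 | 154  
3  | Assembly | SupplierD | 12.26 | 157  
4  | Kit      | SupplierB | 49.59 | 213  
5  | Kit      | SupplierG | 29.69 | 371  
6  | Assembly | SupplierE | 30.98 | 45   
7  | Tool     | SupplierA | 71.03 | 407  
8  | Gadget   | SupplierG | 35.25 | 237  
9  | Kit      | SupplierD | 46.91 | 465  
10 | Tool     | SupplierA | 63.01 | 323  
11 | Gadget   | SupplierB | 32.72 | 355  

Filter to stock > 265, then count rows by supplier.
SELECT supplier, COUNT(*)
FROM products
WHERE stock > 265
GROUP BY supplier

Note: WHERE filters rows before grouping.

Result:
  SupplierA: 2
  SupplierB: 1
  SupplierD: 1
  SupplierG: 1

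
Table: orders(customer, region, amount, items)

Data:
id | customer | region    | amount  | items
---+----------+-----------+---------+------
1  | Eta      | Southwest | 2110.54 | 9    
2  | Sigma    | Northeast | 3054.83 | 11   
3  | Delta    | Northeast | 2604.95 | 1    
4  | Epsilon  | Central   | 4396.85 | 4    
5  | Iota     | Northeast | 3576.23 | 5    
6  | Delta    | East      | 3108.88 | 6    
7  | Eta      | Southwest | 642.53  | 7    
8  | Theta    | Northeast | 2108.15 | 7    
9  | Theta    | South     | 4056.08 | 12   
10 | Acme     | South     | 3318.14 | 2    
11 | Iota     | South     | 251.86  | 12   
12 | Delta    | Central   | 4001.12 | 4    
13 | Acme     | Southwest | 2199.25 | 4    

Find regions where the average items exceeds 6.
SELECT region, AVG(items)
FROM orders
GROUP BY region
HAVING AVG(items) > 6

Result:
  South: avg=8.67
  Southwest: avg=6.67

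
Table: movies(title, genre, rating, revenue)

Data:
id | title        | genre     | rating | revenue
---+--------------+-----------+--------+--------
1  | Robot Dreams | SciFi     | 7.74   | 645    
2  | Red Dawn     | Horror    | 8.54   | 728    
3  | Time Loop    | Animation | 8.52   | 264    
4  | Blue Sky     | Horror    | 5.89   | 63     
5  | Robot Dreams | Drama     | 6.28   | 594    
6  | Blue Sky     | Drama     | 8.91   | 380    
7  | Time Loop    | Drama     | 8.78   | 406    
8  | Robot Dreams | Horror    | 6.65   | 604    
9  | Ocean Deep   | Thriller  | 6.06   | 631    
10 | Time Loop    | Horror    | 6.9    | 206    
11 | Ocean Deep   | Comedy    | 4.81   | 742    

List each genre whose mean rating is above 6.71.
SELECT genre, AVG(rating)
FROM movies
GROUP BY genre
HAVING AVG(rating) > 6.71

Result:
  Animation: avg=8.52
  Drama: avg=7.99
  Horror: avg=7.00
  SciFi: avg=7.74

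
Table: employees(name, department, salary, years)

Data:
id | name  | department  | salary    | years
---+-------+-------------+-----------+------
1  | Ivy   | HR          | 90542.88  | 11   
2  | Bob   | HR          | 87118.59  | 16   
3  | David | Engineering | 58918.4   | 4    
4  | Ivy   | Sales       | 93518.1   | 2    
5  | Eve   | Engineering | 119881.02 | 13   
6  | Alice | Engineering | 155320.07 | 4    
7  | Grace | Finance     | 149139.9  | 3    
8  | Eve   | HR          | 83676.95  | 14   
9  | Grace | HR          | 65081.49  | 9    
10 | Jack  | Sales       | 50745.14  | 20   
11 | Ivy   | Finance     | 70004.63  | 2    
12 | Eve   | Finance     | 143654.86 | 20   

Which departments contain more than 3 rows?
SELECT department, COUNT(*) as cnt
FROM employees
GROUP BY department
HAVING COUNT(*) > 3

Result:
  HR: 4

Note: HAVING filters groups after aggregation, WHERE filters rows before.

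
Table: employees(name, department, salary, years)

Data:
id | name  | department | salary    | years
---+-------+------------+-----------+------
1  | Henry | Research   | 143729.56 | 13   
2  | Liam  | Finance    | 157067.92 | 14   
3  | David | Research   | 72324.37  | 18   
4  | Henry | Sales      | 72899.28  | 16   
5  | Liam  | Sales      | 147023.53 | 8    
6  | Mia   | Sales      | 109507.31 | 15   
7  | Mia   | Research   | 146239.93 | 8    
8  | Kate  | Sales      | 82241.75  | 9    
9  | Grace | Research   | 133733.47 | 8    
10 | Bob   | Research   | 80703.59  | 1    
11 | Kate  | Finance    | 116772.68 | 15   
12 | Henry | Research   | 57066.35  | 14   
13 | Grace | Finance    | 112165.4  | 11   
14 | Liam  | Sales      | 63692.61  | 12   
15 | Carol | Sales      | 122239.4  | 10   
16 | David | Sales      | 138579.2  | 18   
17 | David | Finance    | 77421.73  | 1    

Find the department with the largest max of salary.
SELECT department, MAX(salary) as val
FROM employees
GROUP BY department
ORDER BY val DESC
LIMIT 1

Result: Finance with max(salary) = 157067.92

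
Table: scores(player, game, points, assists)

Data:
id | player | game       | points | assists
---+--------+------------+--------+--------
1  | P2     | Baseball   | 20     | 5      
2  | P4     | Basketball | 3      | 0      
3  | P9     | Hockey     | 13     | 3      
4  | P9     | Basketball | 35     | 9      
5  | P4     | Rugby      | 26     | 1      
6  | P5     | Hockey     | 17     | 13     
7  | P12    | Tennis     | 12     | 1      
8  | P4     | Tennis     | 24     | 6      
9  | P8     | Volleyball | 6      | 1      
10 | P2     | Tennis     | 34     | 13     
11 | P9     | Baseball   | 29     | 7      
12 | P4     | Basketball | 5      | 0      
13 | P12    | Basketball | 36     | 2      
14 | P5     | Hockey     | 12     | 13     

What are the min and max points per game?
SELECT game, MIN(points), MAX(points)
FROM scores
GROUP BY game

Result:
  Baseball: min=20, max=29
  Basketball: min=3, max=36
  Hockey: min=12, max=17
  Rugby: min=26, max=26
  Tennis: min=12, max=34
  Volleyball: min=6, max=6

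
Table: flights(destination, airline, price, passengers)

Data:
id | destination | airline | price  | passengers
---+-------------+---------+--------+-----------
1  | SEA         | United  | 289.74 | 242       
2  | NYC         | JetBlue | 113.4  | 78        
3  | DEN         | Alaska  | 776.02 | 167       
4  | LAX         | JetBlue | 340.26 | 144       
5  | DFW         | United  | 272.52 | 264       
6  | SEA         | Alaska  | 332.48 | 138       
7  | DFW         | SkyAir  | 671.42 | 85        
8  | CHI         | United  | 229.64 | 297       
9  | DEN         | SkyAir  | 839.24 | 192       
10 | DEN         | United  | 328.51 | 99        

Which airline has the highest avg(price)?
SELECT airline, AVG(price) as val
FROM flights
GROUP BY airline
ORDER BY val DESC
LIMIT 1

Result: SkyAir with avg(price) = 755.33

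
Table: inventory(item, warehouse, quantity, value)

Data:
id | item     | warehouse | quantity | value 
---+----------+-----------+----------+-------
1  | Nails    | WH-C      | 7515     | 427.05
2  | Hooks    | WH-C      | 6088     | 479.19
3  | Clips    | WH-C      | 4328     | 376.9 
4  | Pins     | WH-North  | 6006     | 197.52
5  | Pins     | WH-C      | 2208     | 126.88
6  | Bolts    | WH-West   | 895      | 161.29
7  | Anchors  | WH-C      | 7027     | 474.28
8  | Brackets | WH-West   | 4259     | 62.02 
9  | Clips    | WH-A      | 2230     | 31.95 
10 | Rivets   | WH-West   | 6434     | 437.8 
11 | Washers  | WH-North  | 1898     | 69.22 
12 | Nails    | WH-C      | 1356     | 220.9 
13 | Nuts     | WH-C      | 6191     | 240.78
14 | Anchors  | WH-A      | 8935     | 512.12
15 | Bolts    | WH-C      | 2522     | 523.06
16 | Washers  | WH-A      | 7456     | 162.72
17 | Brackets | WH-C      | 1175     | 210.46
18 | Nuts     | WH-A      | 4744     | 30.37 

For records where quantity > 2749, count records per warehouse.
SELECT warehouse, COUNT(*)
FROM inventory
WHERE quantity > 2749
GROUP BY warehouse

Note: WHERE filters rows before grouping.

Result:
  WH-A: 3
  WH-C: 5
  WH-North: 1
  WH-West: 2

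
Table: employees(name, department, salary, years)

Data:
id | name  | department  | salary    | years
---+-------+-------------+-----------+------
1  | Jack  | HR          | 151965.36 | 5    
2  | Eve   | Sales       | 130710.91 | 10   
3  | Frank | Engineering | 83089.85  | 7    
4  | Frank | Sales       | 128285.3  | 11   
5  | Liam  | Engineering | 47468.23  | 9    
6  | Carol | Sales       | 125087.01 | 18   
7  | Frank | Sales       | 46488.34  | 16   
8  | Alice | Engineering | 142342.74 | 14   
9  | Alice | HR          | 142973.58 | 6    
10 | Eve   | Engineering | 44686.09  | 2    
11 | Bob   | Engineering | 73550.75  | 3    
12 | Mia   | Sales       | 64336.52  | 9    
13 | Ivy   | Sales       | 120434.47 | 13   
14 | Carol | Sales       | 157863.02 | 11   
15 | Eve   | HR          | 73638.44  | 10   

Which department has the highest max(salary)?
SELECT department, MAX(salary) as val
FROM employees
GROUP BY department
ORDER BY val DESC
LIMIT 1

Result: Sales with max(salary) = 157863.02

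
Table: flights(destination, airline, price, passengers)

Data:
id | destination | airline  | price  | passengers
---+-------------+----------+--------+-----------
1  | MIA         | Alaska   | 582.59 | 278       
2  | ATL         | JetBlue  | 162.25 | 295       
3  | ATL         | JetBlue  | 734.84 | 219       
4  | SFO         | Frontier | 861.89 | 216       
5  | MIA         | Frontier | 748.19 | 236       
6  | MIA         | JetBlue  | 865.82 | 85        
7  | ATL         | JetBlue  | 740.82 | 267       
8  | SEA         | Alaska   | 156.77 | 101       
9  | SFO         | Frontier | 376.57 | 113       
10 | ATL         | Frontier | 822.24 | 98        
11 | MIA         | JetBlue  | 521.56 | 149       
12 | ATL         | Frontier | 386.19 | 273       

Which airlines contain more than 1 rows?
SELECT airline, COUNT(*) as cnt
FROM flights
GROUP BY airline
HAVING COUNT(*) > 1

Result:
  Alaska: 2
  Frontier: 5
  JetBlue: 5

Note: HAVING filters groups after aggregation, WHERE filters rows before.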